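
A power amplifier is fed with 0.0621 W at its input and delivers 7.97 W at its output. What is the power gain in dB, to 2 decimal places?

Power ratio → dB uses the 10·log₁₀ form:
10·log₁₀(7.97/0.0621) = 10·log₁₀(128.3) = 21.08 dB.

21.08 dB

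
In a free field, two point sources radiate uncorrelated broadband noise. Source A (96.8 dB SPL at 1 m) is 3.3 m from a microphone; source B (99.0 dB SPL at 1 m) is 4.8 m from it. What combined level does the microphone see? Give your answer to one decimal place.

88.9 dB SPL

At the listener: L_A = 96.8 − 20·log₁₀(3.3) = 86.43 dB; L_B = 99.0 − 20·log₁₀(4.8) = 85.38 dB.
Combined: 10·log₁₀(10^(86.43/10)+10^(85.38/10)) = 88.9 dB SPL.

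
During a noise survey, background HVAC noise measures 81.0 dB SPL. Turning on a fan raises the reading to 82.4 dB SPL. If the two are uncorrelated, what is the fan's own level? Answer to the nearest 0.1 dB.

76.8 dB SPL

Background correction is a power subtraction:
L_src = 10·log₁₀(10^(82.4/10) − 10^(81.0/10)) = 10·log₁₀(47890000) = 76.8 dB SPL.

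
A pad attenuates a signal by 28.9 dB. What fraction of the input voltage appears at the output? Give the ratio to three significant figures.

0.0359

Voltage ratio = 10^(dB/20).
10^(-28.9/20) = 10^(-1.445) = 0.0359.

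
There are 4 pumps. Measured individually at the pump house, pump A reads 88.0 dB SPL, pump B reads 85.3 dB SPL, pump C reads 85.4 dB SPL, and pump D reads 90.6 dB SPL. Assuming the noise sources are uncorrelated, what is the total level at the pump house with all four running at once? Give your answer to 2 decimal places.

Add the sources as powers (linear), then convert back to dB:
L_total = 10·log₁₀(10^(88.0/10) + 10^(85.3/10) + 10^(85.4/10) + 10^(90.6/10)) = 10·log₁₀(2465000000) = 93.92 dB SPL.

93.92 dB SPL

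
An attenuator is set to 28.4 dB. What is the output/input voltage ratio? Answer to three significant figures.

0.0380

Voltage ratio = 10^(dB/20).
10^(-28.4/20) = 10^(-1.420) = 0.0380.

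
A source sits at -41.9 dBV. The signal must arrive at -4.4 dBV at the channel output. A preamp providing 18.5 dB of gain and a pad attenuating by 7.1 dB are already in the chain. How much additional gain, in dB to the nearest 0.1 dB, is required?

The required make-up gain is the shortfall in the dB sum.
G = -4.4 − (-41.9) − 18.5 + 7.1 = 26.1 dB.

26.1 dB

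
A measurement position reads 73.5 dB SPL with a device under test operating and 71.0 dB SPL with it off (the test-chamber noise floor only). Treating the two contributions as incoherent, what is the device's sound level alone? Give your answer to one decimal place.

Background correction is a power subtraction:
L_src = 10·log₁₀(10^(73.5/10) − 10^(71.0/10)) = 10·log₁₀(9798000) = 69.9 dB SPL.

69.9 dB SPL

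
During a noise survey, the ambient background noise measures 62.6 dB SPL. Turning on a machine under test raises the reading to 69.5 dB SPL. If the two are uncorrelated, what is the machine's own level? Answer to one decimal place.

Remove the background by subtracting linear intensities:
L_src = 10·log₁₀(10^(69.5/10) − 10^(62.6/10)) = 10·log₁₀(7093000) = 68.5 dB SPL.

68.5 dB SPL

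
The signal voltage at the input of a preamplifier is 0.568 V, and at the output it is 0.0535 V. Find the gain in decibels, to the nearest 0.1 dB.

Voltage ratio → dB uses the 20·log₁₀ form:
20·log₁₀(0.0535/0.568) = 20·log₁₀(0.09419) = -20.5 dB.

-20.5 dB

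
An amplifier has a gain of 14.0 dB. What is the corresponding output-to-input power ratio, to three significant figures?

25.1

Power ratio = 10^(dB/10).
10^(14.0/10) = 10^(1.400) = 25.1.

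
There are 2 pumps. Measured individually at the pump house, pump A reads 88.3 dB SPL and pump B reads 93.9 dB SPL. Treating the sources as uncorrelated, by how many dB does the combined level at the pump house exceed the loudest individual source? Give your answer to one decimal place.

1.1 dB

Uncorrelated sources add in intensity (power), not in dB.
L_total = 10·log₁₀(10^(88.3/10) + 10^(93.9/10)) = 94.96 dB SPL.
Excess over the loudest (93.9 dB): 94.96 − 93.9 = 1.1 dB.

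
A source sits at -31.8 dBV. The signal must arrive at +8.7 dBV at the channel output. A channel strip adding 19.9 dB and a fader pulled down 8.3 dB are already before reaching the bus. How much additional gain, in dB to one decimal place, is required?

The required make-up gain is the shortfall in the dB sum.
G = +8.7 − (-31.8) − 19.9 + 8.3 = 28.9 dB.

28.9 dB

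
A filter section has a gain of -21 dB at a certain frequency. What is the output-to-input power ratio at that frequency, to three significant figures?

0.00794

Power ratio = 10^(dB/10).
10^(-21/10) = 10^(-2.100) = 0.00794.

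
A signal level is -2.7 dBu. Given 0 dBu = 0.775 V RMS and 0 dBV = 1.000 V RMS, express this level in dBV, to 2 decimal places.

-4.91 dBV

The offset between the scales is 20·log₁₀(0.775/1.000) = −2.214 dB.
So dBV = -2.7 − 2.214 = -4.91 dBV.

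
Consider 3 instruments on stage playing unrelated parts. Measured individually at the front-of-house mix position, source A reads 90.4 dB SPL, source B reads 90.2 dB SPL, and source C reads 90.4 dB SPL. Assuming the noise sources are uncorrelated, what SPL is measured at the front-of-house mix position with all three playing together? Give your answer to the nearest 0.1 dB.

95.1 dB SPL

Uncorrelated sources add in intensity (power), not in dB.
L_total = 10·log₁₀(10^(90.4/10) + 10^(90.2/10) + 10^(90.4/10)) = 10·log₁₀(3240000000) = 95.1 dB SPL.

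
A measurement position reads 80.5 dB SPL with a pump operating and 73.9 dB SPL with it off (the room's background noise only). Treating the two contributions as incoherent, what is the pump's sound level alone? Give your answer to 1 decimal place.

Remove the background by subtracting linear intensities:
L_src = 10·log₁₀(10^(80.5/10) − 10^(73.9/10)) = 10·log₁₀(87650000) = 79.4 dB SPL.

79.4 dB SPL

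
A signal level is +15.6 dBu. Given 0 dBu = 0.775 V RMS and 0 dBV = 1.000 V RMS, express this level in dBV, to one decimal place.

The offset between the scales is 20·log₁₀(0.775/1.000) = −2.214 dB.
So dBV = +15.6 − 2.214 = +13.4 dBV.

+13.4 dBV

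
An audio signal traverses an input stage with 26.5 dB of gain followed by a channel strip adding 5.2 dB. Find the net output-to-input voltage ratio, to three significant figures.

Net gain = 26.5 + 5.2 = 31.7 dB.
Voltage ratio = 10^(31.7/20) = 38.5.

38.5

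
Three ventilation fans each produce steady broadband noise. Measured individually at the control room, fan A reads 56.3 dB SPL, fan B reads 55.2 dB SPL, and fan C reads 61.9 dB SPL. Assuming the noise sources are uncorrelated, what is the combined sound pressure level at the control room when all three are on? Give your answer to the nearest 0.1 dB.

63.6 dB SPL

Incoherent sources sum as intensities:
L_total = 10·log₁₀(10^(56.3/10) + 10^(55.2/10) + 10^(61.9/10)) = 10·log₁₀(2307000) = 63.6 dB SPL.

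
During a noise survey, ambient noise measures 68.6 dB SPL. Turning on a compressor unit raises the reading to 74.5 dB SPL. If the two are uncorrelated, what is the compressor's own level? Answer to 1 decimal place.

73.2 dB SPL

Background correction is a power subtraction:
L_src = 10·log₁₀(10^(74.5/10) − 10^(68.6/10)) = 10·log₁₀(20940000) = 73.2 dB SPL.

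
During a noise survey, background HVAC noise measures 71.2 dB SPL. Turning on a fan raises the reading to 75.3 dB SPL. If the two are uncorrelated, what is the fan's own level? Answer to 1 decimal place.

Remove the background by subtracting linear intensities:
L_src = 10·log₁₀(10^(75.3/10) − 10^(71.2/10)) = 10·log₁₀(20700000) = 73.2 dB SPL.

73.2 dB SPL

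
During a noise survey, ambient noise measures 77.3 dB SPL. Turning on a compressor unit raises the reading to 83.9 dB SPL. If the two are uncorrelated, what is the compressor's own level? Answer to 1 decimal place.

82.8 dB SPL

Background correction is a power subtraction:
L_src = 10·log₁₀(10^(83.9/10) − 10^(77.3/10)) = 10·log₁₀(191800000) = 82.8 dB SPL.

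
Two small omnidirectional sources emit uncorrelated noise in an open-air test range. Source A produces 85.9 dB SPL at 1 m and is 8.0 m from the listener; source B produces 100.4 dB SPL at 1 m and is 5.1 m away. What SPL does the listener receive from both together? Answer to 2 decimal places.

86.31 dB SPL

At the listener: L_A = 85.9 − 20·log₁₀(8.0) = 67.838 dB; L_B = 100.4 − 20·log₁₀(5.1) = 86.249 dB.
Combined: 10·log₁₀(10^(67.838/10)+10^(86.249/10)) = 86.31 dB SPL.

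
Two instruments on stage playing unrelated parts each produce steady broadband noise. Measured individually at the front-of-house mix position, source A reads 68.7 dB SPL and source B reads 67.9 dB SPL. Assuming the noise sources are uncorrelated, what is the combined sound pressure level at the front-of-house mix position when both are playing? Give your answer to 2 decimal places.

Incoherent sources sum as intensities:
L_total = 10·log₁₀(10^(68.7/10) + 10^(67.9/10)) = 10·log₁₀(13580000) = 71.33 dB SPL.

71.33 dB SPL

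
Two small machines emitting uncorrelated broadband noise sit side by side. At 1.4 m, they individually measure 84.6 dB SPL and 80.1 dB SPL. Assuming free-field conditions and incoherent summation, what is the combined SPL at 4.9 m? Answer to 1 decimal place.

75.0 dB SPL

Combined at 1.4 m: 10·log₁₀(10^(84.6/10)+10^(80.1/10)) = 85.92 dB SPL.
Then apply −20·log₁₀(4.9/1.4) = -10.88 dB → 75.0 dB SPL.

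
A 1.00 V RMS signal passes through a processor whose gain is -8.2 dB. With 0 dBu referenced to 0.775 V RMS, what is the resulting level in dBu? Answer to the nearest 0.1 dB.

Input level: 20·log₁₀(1.00/0.775) = 2.21 dBu.
Output: 2.21 − 8.2 = -6.0 dBu.

-6.0 dBu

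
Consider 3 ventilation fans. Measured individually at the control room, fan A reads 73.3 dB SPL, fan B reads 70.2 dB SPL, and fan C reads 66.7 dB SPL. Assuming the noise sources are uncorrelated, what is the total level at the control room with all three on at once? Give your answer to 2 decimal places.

75.63 dB SPL

Add the sources as powers (linear), then convert back to dB:
L_total = 10·log₁₀(10^(73.3/10) + 10^(70.2/10) + 10^(66.7/10)) = 10·log₁₀(36530000) = 75.63 dB SPL.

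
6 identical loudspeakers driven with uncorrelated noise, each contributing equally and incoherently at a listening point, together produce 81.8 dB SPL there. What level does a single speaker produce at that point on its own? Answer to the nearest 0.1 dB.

74.0 dB SPL

6 equal incoherent sources add 10·log₁₀(6) = 7.78 dB over one source.
L_one = 81.8 − 7.78 = 74.0 dB SPL.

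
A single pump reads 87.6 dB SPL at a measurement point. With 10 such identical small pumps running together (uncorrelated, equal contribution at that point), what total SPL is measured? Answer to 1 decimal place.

10 equal incoherent sources raise the level by 10·log₁₀(10) = 10.00 dB.
L_total = 87.6 + 10.00 = 97.6 dB SPL.

97.6 dB SPL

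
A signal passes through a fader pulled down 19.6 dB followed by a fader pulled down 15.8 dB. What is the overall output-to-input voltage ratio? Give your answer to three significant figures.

Net gain = (−19.6) + (−15.8) = -35.4 dB.
Voltage ratio = 10^(-35.4/20) = 0.0170.

0.0170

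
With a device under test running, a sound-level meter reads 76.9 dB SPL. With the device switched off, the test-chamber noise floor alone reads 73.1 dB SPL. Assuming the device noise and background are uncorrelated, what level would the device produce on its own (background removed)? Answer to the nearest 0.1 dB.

74.6 dB SPL

Subtract intensities: L_src = 10·log₁₀(10^(L_total/10) − 10^(L_bg/10)).
L_src = 10·log₁₀(10^(76.9/10) − 10^(73.1/10)) = 10·log₁₀(28560000) = 74.6 dB SPL.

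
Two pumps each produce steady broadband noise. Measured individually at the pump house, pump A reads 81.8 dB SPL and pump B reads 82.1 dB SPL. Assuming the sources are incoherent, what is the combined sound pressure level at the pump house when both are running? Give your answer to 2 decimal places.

84.96 dB SPL

Add the sources as powers (linear), then convert back to dB:
L_total = 10·log₁₀(10^(81.8/10) + 10^(82.1/10)) = 10·log₁₀(313500000) = 84.96 dB SPL.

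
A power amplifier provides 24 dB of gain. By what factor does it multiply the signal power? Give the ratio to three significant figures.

Power ratio = 10^(dB/10).
10^(24/10) = 10^(2.400) = 251.

251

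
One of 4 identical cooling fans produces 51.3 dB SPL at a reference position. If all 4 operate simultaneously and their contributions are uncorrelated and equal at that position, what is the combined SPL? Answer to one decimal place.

57.3 dB SPL

4 equal incoherent sources raise the level by 10·log₁₀(4) = 6.02 dB.
L_total = 51.3 + 6.02 = 57.3 dB SPL.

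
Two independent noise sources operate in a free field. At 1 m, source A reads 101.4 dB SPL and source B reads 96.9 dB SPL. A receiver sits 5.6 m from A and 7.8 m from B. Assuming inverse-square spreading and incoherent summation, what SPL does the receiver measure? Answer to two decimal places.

87.17 dB SPL

At the listener: L_A = 101.4 − 20·log₁₀(5.6) = 86.436 dB; L_B = 96.9 − 20·log₁₀(7.8) = 79.058 dB.
Combined: 10·log₁₀(10^(86.436/10)+10^(79.058/10)) = 87.17 dB SPL.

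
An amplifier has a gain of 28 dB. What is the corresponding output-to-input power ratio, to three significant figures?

Power ratio = 10^(dB/10).
10^(28/10) = 10^(2.800) = 631.

631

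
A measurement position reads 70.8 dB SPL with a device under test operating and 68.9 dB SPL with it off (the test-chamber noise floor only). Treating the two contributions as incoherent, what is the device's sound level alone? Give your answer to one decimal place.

Background correction is a power subtraction:
L_src = 10·log₁₀(10^(70.8/10) − 10^(68.9/10)) = 10·log₁₀(4260000) = 66.3 dB SPL.

66.3 dB SPL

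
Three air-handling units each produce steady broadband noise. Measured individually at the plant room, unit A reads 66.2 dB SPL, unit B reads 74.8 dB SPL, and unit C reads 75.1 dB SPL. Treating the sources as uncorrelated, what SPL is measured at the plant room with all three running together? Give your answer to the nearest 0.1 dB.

Incoherent sources sum as intensities:
L_total = 10·log₁₀(10^(66.2/10) + 10^(74.8/10) + 10^(75.1/10)) = 10·log₁₀(66730000) = 78.2 dB SPL.

78.2 dB SPL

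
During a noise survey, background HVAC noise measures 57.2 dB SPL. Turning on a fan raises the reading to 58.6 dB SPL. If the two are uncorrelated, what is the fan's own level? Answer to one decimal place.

53.0 dB SPL

Remove the background by subtracting linear intensities:
L_src = 10·log₁₀(10^(58.6/10) − 10^(57.2/10)) = 10·log₁₀(199600) = 53.0 dB SPL.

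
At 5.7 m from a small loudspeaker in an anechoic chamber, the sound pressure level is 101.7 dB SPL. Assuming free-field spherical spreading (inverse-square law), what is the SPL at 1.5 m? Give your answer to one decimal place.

Free-field point source: level drops by 20·log₁₀ of the distance ratio.
ΔL = −20·log₁₀(1.5/5.7) = 11.60 dB, so L₂ = 101.7 + (11.60) = 113.3 dB SPL.

113.3 dB SPL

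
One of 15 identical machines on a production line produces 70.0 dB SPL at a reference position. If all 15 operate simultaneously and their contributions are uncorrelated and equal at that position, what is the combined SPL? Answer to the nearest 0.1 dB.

81.8 dB SPL

15 equal incoherent sources raise the level by 10·log₁₀(15) = 11.76 dB.
L_total = 70.0 + 11.76 = 81.8 dB SPL.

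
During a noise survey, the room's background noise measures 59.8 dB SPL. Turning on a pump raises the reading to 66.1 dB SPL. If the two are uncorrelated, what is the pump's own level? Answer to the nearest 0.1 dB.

Background correction is a power subtraction:
L_src = 10·log₁₀(10^(66.1/10) − 10^(59.8/10)) = 10·log₁₀(3119000) = 64.9 dB SPL.

64.9 dB SPL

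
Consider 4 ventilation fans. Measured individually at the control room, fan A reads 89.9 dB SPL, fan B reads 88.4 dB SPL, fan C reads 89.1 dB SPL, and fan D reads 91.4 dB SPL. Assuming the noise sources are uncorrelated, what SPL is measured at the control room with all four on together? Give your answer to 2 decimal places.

Incoherent sources sum as intensities:
L_total = 10·log₁₀(10^(89.9/10) + 10^(88.4/10) + 10^(89.1/10) + 10^(91.4/10)) = 10·log₁₀(3862000000) = 95.87 dB SPL.

95.87 dB SPL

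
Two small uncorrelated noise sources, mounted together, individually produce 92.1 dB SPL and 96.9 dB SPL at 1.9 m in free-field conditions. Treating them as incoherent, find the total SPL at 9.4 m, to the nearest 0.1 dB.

84.3 dB SPL

Combined at 1.9 m: 10·log₁₀(10^(92.1/10)+10^(96.9/10)) = 98.14 dB SPL.
Then apply −20·log₁₀(9.4/1.9) = -13.89 dB → 84.3 dB SPL.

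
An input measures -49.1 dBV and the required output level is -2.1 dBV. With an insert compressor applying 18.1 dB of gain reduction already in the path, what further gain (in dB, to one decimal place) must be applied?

65.1 dB

The required make-up gain is the shortfall in the dB sum.
G = -2.1 − (-49.1) + 18.1 = 65.1 dB.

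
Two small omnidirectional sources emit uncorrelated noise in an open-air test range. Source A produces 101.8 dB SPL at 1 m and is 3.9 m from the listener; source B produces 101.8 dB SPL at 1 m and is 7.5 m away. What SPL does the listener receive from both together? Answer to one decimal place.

91.0 dB SPL

At the listener: L_A = 101.8 − 20·log₁₀(3.9) = 89.98 dB; L_B = 101.8 − 20·log₁₀(7.5) = 84.30 dB.
Combined: 10·log₁₀(10^(89.98/10)+10^(84.30/10)) = 91.0 dB SPL.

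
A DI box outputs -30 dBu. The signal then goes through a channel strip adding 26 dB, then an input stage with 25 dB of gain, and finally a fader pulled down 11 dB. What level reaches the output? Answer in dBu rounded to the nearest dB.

+10 dBu

In dB, series stages simply add:
-30 + 26 + 25 − 11 = +10 dBu.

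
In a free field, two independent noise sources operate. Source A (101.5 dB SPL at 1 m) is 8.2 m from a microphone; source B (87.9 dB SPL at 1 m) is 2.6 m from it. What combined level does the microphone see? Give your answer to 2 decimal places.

At the listener: L_A = 101.5 − 20·log₁₀(8.2) = 83.224 dB; L_B = 87.9 − 20·log₁₀(2.6) = 79.601 dB.
Combined: 10·log₁₀(10^(83.224/10)+10^(79.601/10)) = 84.79 dB SPL.

84.79 dB SPL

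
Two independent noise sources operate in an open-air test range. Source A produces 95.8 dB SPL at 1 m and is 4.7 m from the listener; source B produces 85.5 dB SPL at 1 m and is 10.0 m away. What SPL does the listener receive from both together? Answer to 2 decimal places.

At the listener: L_A = 95.8 − 20·log₁₀(4.7) = 82.358 dB; L_B = 85.5 − 20·log₁₀(10.0) = 65.500 dB.
Combined: 10·log₁₀(10^(82.358/10)+10^(65.500/10)) = 82.45 dB SPL.

82.45 dB SPL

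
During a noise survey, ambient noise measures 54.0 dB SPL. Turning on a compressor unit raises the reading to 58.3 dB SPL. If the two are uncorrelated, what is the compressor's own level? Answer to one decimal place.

Remove the background by subtracting linear intensities:
L_src = 10·log₁₀(10^(58.3/10) − 10^(54.0/10)) = 10·log₁₀(424900) = 56.3 dB SPL.

56.3 dB SPL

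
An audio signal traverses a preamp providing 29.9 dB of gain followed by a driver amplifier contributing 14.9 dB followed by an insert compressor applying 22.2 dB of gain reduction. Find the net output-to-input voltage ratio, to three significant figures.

13.5

Net gain = 29.9 + 14.9 + (−22.2) = 22.6 dB.
Voltage ratio = 10^(22.6/20) = 13.5.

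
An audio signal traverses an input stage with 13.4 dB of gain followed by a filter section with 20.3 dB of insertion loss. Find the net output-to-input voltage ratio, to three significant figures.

Net gain = 13.4 + (−20.3) = -6.9 dB.
Voltage ratio = 10^(-6.9/20) = 0.452.

0.452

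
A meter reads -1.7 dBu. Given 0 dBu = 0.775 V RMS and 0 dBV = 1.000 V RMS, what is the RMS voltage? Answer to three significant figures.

V = 0.775 V × 10^(-1.7/20).
= 0.775 × 0.8222 = 0.637 V.

0.637 V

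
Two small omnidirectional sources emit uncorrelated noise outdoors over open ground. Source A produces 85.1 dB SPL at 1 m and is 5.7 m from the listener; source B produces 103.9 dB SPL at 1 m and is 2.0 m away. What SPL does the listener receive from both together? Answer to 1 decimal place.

At the listener: L_A = 85.1 − 20·log₁₀(5.7) = 69.98 dB; L_B = 103.9 − 20·log₁₀(2.0) = 97.88 dB.
Combined: 10·log₁₀(10^(69.98/10)+10^(97.88/10)) = 97.9 dB SPL.

97.9 dB SPL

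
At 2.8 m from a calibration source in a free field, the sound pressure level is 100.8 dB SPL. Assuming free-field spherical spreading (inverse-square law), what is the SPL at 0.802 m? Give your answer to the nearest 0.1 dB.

Inverse-square spreading gives ΔL = −20·log₁₀(d₂/d₁).
ΔL = −20·log₁₀(0.802/2.8) = 10.86 dB, so L₂ = 100.8 + (10.86) = 111.7 dB SPL.

111.7 dB SPL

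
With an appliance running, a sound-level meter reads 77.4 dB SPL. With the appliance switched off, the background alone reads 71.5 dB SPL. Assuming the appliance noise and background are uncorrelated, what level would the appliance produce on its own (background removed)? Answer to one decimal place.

Subtract intensities: L_src = 10·log₁₀(10^(L_total/10) − 10^(L_bg/10)).
L_src = 10·log₁₀(10^(77.4/10) − 10^(71.5/10)) = 10·log₁₀(40830000) = 76.1 dB SPL.

76.1 dB SPL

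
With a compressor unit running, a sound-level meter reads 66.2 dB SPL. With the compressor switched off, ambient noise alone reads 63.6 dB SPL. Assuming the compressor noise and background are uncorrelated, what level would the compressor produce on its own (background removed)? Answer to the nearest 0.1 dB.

Remove the background by subtracting linear intensities:
L_src = 10·log₁₀(10^(66.2/10) − 10^(63.6/10)) = 10·log₁₀(1878000) = 62.7 dB SPL.

62.7 dB SPL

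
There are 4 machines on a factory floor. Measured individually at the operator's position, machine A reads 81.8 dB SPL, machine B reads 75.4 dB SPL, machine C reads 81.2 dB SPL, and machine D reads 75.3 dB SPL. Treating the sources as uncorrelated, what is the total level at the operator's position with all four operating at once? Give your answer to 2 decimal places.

85.46 dB SPL

Uncorrelated sources add in intensity (power), not in dB.
L_total = 10·log₁₀(10^(81.8/10) + 10^(75.4/10) + 10^(81.2/10) + 10^(75.3/10)) = 10·log₁₀(351700000) = 85.46 dB SPL.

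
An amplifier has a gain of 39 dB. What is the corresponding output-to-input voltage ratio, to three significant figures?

89.1

Voltage ratio = 10^(dB/20).
10^(39/20) = 10^(1.950) = 89.1.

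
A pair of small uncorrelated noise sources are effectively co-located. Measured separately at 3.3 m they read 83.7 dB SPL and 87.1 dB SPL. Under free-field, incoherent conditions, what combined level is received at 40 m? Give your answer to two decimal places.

67.06 dB SPL

Combined at 3.3 m: 10·log₁₀(10^(83.7/10)+10^(87.1/10)) = 88.735 dB SPL.
Then apply −20·log₁₀(40/3.3) = -21.671 dB → 67.06 dB SPL.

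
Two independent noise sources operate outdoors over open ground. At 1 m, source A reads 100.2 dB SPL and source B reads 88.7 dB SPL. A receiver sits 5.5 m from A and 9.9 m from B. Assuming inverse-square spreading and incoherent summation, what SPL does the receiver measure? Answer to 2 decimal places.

At the listener: L_A = 100.2 − 20·log₁₀(5.5) = 85.393 dB; L_B = 88.7 − 20·log₁₀(9.9) = 68.787 dB.
Combined: 10·log₁₀(10^(85.393/10)+10^(68.787/10)) = 85.49 dB SPL.

85.49 dB SPL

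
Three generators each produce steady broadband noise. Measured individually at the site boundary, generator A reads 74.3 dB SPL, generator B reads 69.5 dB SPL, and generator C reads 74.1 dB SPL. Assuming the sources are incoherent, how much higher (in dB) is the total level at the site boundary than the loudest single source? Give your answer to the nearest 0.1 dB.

3.6 dB

Uncorrelated sources add in intensity (power), not in dB.
L_total = 10·log₁₀(10^(74.3/10) + 10^(69.5/10) + 10^(74.1/10)) = 77.89 dB SPL.
Excess over the loudest (74.3 dB): 77.89 − 74.3 = 3.6 dB.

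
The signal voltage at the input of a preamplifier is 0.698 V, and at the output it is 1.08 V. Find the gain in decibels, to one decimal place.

For a voltage ratio, dB = 20·log₁₀(V₂/V₁).
20·log₁₀(1.08/0.698) = 20·log₁₀(1.547) = 3.8 dB.

3.8 dB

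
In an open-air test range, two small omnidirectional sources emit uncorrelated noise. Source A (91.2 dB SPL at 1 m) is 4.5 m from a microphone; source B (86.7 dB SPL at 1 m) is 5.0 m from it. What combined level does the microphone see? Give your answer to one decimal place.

At the listener: L_A = 91.2 − 20·log₁₀(4.5) = 78.14 dB; L_B = 86.7 − 20·log₁₀(5.0) = 72.72 dB.
Combined: 10·log₁₀(10^(78.14/10)+10^(72.72/10)) = 79.2 dB SPL.

79.2 dB SPL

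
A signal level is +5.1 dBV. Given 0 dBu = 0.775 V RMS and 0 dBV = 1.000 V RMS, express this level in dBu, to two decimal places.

+7.31 dBu

The offset between the scales is 20·log₁₀(0.775/1.000) = −2.214 dB.
So dBu = +5.1 + 2.214 = +7.31 dBu.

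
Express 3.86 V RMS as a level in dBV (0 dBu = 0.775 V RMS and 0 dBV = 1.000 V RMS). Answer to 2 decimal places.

dBV = 20·log₁₀(V / 1.000 V).
20·log₁₀(3.86/1.000) = +11.73 dBV.

+11.73 dBV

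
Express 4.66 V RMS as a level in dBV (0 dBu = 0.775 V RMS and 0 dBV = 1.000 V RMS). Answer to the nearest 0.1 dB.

dBV = 20·log₁₀(V / 1.000 V).
20·log₁₀(4.66/1.000) = +13.4 dBV.

+13.4 dBV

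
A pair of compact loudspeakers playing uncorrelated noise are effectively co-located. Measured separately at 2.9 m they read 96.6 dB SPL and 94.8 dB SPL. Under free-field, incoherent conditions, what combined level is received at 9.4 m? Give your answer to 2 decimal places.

88.59 dB SPL

Combined at 2.9 m: 10·log₁₀(10^(96.6/10)+10^(94.8/10)) = 98.803 dB SPL.
Then apply −20·log₁₀(9.4/2.9) = -10.215 dB → 88.59 dB SPL.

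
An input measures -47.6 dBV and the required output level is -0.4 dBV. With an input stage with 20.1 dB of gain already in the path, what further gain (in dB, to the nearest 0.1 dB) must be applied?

The required make-up gain is the shortfall in the dB sum.
G = -0.4 − (-47.6) − 20.1 = 27.1 dB.

27.1 dB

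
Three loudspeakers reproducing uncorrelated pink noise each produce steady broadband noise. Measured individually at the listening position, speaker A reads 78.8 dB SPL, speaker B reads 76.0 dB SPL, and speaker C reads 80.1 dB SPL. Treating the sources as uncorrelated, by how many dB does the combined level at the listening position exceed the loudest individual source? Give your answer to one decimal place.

Add the sources as powers (linear), then convert back to dB:
L_total = 10·log₁₀(10^(78.8/10) + 10^(76.0/10) + 10^(80.1/10)) = 83.38 dB SPL.
Excess over the loudest (80.1 dB): 83.38 − 80.1 = 3.3 dB.

3.3 dB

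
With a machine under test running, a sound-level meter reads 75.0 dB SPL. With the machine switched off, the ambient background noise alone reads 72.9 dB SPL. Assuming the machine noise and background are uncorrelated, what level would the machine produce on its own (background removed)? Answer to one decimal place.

Remove the background by subtracting linear intensities:
L_src = 10·log₁₀(10^(75.0/10) − 10^(72.9/10)) = 10·log₁₀(12120000) = 70.8 dB SPL.

70.8 dB SPL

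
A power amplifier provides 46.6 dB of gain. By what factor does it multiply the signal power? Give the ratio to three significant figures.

45700

Power ratio = 10^(dB/10).
10^(46.6/10) = 10^(4.660) = 45700.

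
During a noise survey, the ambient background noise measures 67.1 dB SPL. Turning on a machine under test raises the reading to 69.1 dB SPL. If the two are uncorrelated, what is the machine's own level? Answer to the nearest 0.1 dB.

Remove the background by subtracting linear intensities:
L_src = 10·log₁₀(10^(69.1/10) − 10^(67.1/10)) = 10·log₁₀(3000000) = 64.8 dB SPL.

64.8 dB SPL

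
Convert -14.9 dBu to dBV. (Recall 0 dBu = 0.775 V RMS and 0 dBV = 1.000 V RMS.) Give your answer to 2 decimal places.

The offset between the scales is 20·log₁₀(0.775/1.000) = −2.214 dB.
So dBV = -14.9 − 2.214 = -17.11 dBV.

-17.11 dBV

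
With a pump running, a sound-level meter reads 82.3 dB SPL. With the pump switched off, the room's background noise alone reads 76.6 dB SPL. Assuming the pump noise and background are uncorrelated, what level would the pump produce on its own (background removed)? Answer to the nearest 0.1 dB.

80.9 dB SPL

Subtract intensities: L_src = 10·log₁₀(10^(L_total/10) − 10^(L_bg/10)).
L_src = 10·log₁₀(10^(82.3/10) − 10^(76.6/10)) = 10·log₁₀(124100000) = 80.9 dB SPL.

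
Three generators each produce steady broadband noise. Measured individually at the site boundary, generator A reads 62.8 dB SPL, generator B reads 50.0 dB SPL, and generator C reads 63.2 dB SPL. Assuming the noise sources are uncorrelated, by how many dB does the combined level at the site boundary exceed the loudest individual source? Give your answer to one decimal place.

Add the sources as powers (linear), then convert back to dB:
L_total = 10·log₁₀(10^(62.8/10) + 10^(50.0/10) + 10^(63.2/10)) = 66.12 dB SPL.
Excess over the loudest (63.2 dB): 66.12 − 63.2 = 2.9 dB.

2.9 dB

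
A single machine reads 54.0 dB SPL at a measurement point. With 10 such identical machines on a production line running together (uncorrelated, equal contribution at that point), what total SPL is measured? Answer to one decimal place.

10 equal incoherent sources raise the level by 10·log₁₀(10) = 10.00 dB.
L_total = 54.0 + 10.00 = 64.0 dB SPL.

64.0 dB SPL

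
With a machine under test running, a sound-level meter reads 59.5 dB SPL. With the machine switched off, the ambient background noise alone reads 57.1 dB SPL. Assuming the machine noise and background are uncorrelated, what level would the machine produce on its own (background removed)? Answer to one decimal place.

Subtract intensities: L_src = 10·log₁₀(10^(L_total/10) − 10^(L_bg/10)).
L_src = 10·log₁₀(10^(59.5/10) − 10^(57.1/10)) = 10·log₁₀(378400) = 55.8 dB SPL.

55.8 dB SPL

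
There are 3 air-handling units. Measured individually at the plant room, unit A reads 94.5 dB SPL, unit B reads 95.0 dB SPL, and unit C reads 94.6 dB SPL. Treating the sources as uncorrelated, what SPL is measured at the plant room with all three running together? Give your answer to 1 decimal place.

99.5 dB SPL

Incoherent sources sum as intensities:
L_total = 10·log₁₀(10^(94.5/10) + 10^(95.0/10) + 10^(94.6/10)) = 10·log₁₀(8865000000) = 99.5 dB SPL.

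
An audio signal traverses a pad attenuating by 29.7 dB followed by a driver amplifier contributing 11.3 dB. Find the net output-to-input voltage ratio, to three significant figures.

Net gain = (−29.7) + 11.3 = -18.4 dB.
Voltage ratio = 10^(-18.4/20) = 0.120.

0.120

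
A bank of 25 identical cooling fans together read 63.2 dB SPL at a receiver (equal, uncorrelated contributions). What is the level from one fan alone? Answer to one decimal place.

25 equal incoherent sources add 10·log₁₀(25) = 13.98 dB over one source.
L_one = 63.2 − 13.98 = 49.2 dB SPL.

49.2 dB SPL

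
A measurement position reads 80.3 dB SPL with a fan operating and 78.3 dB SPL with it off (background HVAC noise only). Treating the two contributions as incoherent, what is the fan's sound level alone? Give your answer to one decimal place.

Subtract intensities: L_src = 10·log₁₀(10^(L_total/10) − 10^(L_bg/10)).
L_src = 10·log₁₀(10^(80.3/10) − 10^(78.3/10)) = 10·log₁₀(39540000) = 76.0 dB SPL.

76.0 dB SPL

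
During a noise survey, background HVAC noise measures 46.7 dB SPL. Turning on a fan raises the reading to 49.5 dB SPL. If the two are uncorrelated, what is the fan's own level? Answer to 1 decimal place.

46.3 dB SPL

Remove the background by subtracting linear intensities:
L_src = 10·log₁₀(10^(49.5/10) − 10^(46.7/10)) = 10·log₁₀(42350) = 46.3 dB SPL.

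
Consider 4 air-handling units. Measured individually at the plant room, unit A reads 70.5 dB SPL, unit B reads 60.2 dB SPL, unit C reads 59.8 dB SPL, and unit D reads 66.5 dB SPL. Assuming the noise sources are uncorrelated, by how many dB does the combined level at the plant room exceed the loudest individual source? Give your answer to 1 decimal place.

Incoherent sources sum as intensities:
L_total = 10·log₁₀(10^(70.5/10) + 10^(60.2/10) + 10^(59.8/10) + 10^(66.5/10)) = 72.48 dB SPL.
Excess over the loudest (70.5 dB): 72.48 − 70.5 = 2.0 dB.

2.0 dB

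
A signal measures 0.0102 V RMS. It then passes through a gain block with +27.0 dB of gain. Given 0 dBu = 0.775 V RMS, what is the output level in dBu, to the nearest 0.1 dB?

-10.6 dBu

Input level: 20·log₁₀(0.0102/0.775) = -37.61 dBu.
Output: -37.61 + 27.0 = -10.6 dBu.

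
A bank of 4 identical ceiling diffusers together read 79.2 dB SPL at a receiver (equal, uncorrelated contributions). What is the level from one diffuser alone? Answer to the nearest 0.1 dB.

4 equal incoherent sources add 10·log₁₀(4) = 6.02 dB over one source.
L_one = 79.2 − 6.02 = 73.2 dB SPL.

73.2 dB SPL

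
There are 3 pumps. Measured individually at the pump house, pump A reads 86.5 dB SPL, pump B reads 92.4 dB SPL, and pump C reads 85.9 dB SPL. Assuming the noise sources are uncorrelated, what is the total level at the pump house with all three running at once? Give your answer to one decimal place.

94.1 dB SPL

Incoherent sources sum as intensities:
L_total = 10·log₁₀(10^(86.5/10) + 10^(92.4/10) + 10^(85.9/10)) = 10·log₁₀(2574000000) = 94.1 dB SPL.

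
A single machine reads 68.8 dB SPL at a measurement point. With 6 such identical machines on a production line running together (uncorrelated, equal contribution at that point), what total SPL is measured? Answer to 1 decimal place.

6 equal incoherent sources raise the level by 10·log₁₀(6) = 7.78 dB.
L_total = 68.8 + 7.78 = 76.6 dB SPL.

76.6 dB SPL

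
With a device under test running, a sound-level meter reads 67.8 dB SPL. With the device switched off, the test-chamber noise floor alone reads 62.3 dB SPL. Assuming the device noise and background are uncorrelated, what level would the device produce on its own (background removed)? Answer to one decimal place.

Subtract intensities: L_src = 10·log₁₀(10^(L_total/10) − 10^(L_bg/10)).
L_src = 10·log₁₀(10^(67.8/10) − 10^(62.3/10)) = 10·log₁₀(4327000) = 66.4 dB SPL.

66.4 dB SPL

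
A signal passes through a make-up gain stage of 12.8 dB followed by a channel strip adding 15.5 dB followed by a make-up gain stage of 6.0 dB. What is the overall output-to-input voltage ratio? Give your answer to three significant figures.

Net gain = 12.8 + 15.5 + 6.0 = 34.3 dB.
Voltage ratio = 10^(34.3/20) = 51.9.

51.9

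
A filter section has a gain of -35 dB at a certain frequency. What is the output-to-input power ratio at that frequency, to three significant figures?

Power ratio = 10^(dB/10).
10^(-35/10) = 10^(-3.500) = 0.000316.

0.000316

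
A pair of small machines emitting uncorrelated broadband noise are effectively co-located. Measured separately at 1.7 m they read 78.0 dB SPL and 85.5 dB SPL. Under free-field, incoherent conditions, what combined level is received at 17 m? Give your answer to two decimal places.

Combined at 1.7 m: 10·log₁₀(10^(78.0/10)+10^(85.5/10)) = 86.211 dB SPL.
Then apply −20·log₁₀(17/1.7) = -20.000 dB → 66.21 dB SPL.

66.21 dB SPL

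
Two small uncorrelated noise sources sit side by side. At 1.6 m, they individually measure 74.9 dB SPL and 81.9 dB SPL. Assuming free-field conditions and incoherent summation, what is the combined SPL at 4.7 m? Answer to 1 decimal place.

Combined at 1.6 m: 10·log₁₀(10^(74.9/10)+10^(81.9/10)) = 82.69 dB SPL.
Then apply −20·log₁₀(4.7/1.6) = -9.36 dB → 73.3 dB SPL.

73.3 dB SPL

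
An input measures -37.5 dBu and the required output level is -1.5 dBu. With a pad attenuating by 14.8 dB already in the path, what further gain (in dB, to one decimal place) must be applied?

The required make-up gain is the shortfall in the dB sum.
G = -1.5 − (-37.5) + 14.8 = 50.8 dB.

50.8 dB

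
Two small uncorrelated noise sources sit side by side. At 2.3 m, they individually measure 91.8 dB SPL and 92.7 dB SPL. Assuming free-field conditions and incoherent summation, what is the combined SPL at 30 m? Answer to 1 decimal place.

Combined at 2.3 m: 10·log₁₀(10^(91.8/10)+10^(92.7/10)) = 95.28 dB SPL.
Then apply −20·log₁₀(30/2.3) = -22.31 dB → 73.0 dB SPL.

73.0 dB SPL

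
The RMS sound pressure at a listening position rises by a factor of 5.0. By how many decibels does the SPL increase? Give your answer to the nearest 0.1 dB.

SPL change from a pressure ratio uses the 20·log₁₀ form:
20·log₁₀(5.0) = 14.0 dB.

14.0 dB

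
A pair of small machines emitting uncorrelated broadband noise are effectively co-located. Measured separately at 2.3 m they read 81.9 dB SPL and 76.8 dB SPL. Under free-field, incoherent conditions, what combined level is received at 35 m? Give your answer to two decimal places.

59.42 dB SPL

Combined at 2.3 m: 10·log₁₀(10^(81.9/10)+10^(76.8/10)) = 83.069 dB SPL.
Then apply −20·log₁₀(35/2.3) = -23.647 dB → 59.42 dB SPL.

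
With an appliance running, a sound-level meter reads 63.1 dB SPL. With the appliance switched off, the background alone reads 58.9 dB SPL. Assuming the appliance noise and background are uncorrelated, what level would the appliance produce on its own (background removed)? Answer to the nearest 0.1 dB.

Remove the background by subtracting linear intensities:
L_src = 10·log₁₀(10^(63.1/10) − 10^(58.9/10)) = 10·log₁₀(1265000) = 61.0 dB SPL.

61.0 dB SPL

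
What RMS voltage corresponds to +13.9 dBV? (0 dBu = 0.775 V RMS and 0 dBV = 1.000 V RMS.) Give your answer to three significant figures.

4.95 V

V = 1.000 V × 10^(+13.9/20).
= 1.000 × 4.955 = 4.95 V.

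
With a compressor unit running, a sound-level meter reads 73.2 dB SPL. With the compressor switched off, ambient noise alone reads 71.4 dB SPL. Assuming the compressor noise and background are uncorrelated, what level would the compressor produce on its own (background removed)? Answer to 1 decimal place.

68.5 dB SPL

Subtract intensities: L_src = 10·log₁₀(10^(L_total/10) − 10^(L_bg/10)).
L_src = 10·log₁₀(10^(73.2/10) − 10^(71.4/10)) = 10·log₁₀(7089000) = 68.5 dB SPL.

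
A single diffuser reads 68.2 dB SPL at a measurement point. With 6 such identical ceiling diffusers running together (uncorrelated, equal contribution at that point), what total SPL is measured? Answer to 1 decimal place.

76.0 dB SPL

6 equal incoherent sources raise the level by 10·log₁₀(6) = 7.78 dB.
L_total = 68.2 + 7.78 = 76.0 dB SPL.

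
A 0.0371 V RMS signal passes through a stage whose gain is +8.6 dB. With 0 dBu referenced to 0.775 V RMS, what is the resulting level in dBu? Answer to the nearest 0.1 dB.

-17.8 dBu

Input level: 20·log₁₀(0.0371/0.775) = -26.40 dBu.
Output: -26.40 + 8.6 = -17.8 dBu.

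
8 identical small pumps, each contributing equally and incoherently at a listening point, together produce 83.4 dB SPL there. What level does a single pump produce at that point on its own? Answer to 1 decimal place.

74.4 dB SPL

8 equal incoherent sources add 10·log₁₀(8) = 9.03 dB over one source.
L_one = 83.4 − 9.03 = 74.4 dB SPL.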